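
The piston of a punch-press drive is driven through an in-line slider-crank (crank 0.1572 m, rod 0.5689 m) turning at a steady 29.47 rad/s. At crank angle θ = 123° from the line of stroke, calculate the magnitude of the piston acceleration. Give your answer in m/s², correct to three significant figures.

89.5

ω = 29.47 rad/s
x(θ) = r cosθ + √(L² − r² sin²θ); with ω constant, a = ω²·d²x/dθ².
d²x/dθ² = −r cosθ − r²(cos2θ)/√u − r⁴ sin²2θ/(4u^{3/2}),  u = L² − r² sin²θ = 0.306266 m².
Substituting r = 0.1572 m, L = 0.5689 m, θ = 123°: d²x/dθ² = +0.10303 m.
a = ω²·d²x/dθ² = (29.47)²·(+0.10303) = +89.478 m/s²;  |a| = 89.478 m/s².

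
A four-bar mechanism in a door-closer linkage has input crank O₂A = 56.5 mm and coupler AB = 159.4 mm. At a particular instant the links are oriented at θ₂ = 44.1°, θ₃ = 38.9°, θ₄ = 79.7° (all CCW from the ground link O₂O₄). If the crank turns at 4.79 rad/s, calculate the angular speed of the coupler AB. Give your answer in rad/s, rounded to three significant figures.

ω₂ = 4.79 rad/s
Differentiating the loop-closure r₂e^{iθ₂}+r₃e^{iθ₃}=r₁+r₄e^{iθ₄} gives r₂ω₂e^{iθ₂}+r₃ω₃e^{iθ₃}=r₄ω₄e^{iθ₄}.
Eliminating the other unknown: ω₃ = r₂ω₂ sin(θ₄−θ₂) / [r₃ sin(θ₃−θ₄)].
Numerator sine = +0.58212; denominator sine = -0.65342.
Result = 0.0565·4.79·(+0.58212) / (0.1594·(-0.65342)) = -1.5126 rad/s; magnitude 1.5126 rad/s.

1.51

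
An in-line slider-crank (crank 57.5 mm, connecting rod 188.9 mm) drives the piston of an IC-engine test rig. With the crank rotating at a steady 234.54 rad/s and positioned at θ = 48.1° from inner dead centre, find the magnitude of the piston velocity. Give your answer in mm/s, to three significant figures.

12100

ω = 234.5 rad/s
For an in-line slider-crank, x = r cosθ + √(L² − r² sin²θ), so v = −rω sinθ·[1 + r cosθ/√(L² − r² sin²θ)].
With r = 0.0575 m, L = 0.1889 m, θ = 48.1°: √(L² − r² sin²θ) = 0.18399 m.
v = −0.0575·234.5·0.74431·[1 + 0.0575·0.66783/0.18399] = -12.133 m/s.
|v| = 12.133 m/s = 12133 mm/s.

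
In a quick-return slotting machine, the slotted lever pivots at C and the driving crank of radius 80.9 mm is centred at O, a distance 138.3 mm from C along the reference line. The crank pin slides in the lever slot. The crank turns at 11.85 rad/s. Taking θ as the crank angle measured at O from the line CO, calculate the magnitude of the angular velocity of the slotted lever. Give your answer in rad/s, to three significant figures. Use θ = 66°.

ω = 11.85 rad/s
Crank pin A relative to C: A = (d + r cosθ, r sinθ); lever angle φ = atan2(r sinθ, d + r cosθ).
Differentiating tanφ: φ̇ = rω(d cosθ + r)/(d² + r² + 2dr cosθ).
d² + r² + 2dr cosθ = |CA|² = 0.0347732 m²;  d cosθ + r = +0.13715 m.
|ω_lever| = |0.0809·11.85·+0.13715| / 0.0347732 = 3.7811 rad/s.

3.78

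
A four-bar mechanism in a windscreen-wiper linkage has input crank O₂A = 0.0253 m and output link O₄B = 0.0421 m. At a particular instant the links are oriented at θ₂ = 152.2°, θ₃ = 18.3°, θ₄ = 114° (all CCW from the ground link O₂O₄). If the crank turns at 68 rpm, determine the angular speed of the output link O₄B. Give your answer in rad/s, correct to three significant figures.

3.10

ω₂ = 7.121 rad/s (from 68 rpm).
Differentiating the loop-closure r₂e^{iθ₂}+r₃e^{iθ₃}=r₁+r₄e^{iθ₄} gives r₂ω₂e^{iθ₂}+r₃ω₃e^{iθ₃}=r₄ω₄e^{iθ₄}.
Eliminating the other unknown: ω₄ = r₂ω₂ sin(θ₂−θ₃) / [r₄ sin(θ₄−θ₃)].
Numerator sine = +0.72055; denominator sine = +0.99506.
Result = 0.0253·7.121·(+0.72055) / (0.0421·(+0.99506)) = +3.0988 rad/s; magnitude 3.0988 rad/s.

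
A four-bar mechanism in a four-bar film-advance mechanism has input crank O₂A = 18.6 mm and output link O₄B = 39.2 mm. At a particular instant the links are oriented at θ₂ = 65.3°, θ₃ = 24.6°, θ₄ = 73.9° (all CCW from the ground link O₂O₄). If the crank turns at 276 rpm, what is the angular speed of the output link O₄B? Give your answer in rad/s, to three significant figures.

11.8

ω₂ = 28.9 rad/s (from 276 rpm).
Differentiating the loop-closure r₂e^{iθ₂}+r₃e^{iθ₃}=r₁+r₄e^{iθ₄} gives r₂ω₂e^{iθ₂}+r₃ω₃e^{iθ₃}=r₄ω₄e^{iθ₄}.
Eliminating the other unknown: ω₄ = r₂ω₂ sin(θ₂−θ₃) / [r₄ sin(θ₄−θ₃)].
Numerator sine = +0.65210; denominator sine = +0.75813.
Result = 0.0186·28.9·(+0.65210) / (0.0392·(+0.75813)) = +11.796 rad/s; magnitude 11.796 rad/s.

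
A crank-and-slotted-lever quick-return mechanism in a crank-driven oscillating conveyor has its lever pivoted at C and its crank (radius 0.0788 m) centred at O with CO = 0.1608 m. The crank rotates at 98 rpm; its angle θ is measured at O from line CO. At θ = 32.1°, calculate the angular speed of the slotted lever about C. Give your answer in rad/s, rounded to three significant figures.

ω = 10.26 rad/s (from 98 rpm).
Crank pin A relative to C: A = (d + r cosθ, r sinθ); lever angle φ = atan2(r sinθ, d + r cosθ).
Differentiating tanφ: φ̇ = rω(d cosθ + r)/(d² + r² + 2dr cosθ).
d² + r² + 2dr cosθ = |CA|² = 0.0535339 m²;  d cosθ + r = +0.21502 m.
|ω_lever| = |0.0788·10.26·+0.21502| / 0.0535339 = 3.2481 rad/s.

3.25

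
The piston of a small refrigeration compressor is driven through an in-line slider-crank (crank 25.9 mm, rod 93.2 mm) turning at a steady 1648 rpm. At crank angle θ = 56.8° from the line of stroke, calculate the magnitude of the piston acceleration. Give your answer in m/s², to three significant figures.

ω = 2π·1648/60 = 172.6 rad/s
x(θ) = r cosθ + √(L² − r² sin²θ); with ω constant, a = ω²·d²x/dθ².
d²x/dθ² = −r cosθ − r²(cos2θ)/√u − r⁴ sin²2θ/(4u^{3/2}),  u = L² − r² sin²θ = 0.00821656 m².
Substituting r = 0.0259 m, L = 0.0932 m, θ = 56.8°: d²x/dθ² = -0.011346 m.
a = ω²·d²x/dθ² = (172.6)²·(-0.011346) = -337.92 m/s²;  |a| = 337.92 m/s².

338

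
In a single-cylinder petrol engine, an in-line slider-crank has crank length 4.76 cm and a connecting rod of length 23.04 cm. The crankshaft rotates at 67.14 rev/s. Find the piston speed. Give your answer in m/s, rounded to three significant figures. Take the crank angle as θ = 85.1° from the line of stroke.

20.4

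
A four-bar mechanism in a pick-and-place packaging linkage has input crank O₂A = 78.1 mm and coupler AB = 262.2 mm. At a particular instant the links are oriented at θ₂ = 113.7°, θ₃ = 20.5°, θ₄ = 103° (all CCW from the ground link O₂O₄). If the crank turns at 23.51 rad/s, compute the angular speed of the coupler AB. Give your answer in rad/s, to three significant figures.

1.31

ω₂ = 23.51 rad/s
Differentiating the loop-closure r₂e^{iθ₂}+r₃e^{iθ₃}=r₁+r₄e^{iθ₄} gives r₂ω₂e^{iθ₂}+r₃ω₃e^{iθ₃}=r₄ω₄e^{iθ₄}.
Eliminating the other unknown: ω₃ = r₂ω₂ sin(θ₄−θ₂) / [r₃ sin(θ₃−θ₄)].
Numerator sine = -0.18567; denominator sine = -0.99144.
Result = 0.0781·23.51·(-0.18567) / (0.2622·(-0.99144)) = +1.3114 rad/s; magnitude 1.3114 rad/s.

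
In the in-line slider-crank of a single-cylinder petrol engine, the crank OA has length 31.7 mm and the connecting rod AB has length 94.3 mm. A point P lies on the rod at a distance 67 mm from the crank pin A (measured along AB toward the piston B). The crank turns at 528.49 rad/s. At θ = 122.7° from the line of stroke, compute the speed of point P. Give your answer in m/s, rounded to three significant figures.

ω = 528.5 rad/s.  Crank-pin speed |V_A| = rω = 16.753 m/s, perpendicular to OA.
Rod angle: sinφ = −(r/L) sinθ ⇒ φ = -16.432°; ω_rod = −rω cosθ/√(L²−r²sin²θ) = +100.07 rad/s.
V_P = V_A + ω_rod × AP, with AP = 0.067 m along the rod.
Components: V_Px = −rω sinθ − a·ω_rod·sinφ = -12.201 m/s;  V_Py = rω cosθ + a·ω_rod·cosφ = -2.6202 m/s.
|V_P| = √(V_Px² + V_Py²) = 12.48 m/s.

12.5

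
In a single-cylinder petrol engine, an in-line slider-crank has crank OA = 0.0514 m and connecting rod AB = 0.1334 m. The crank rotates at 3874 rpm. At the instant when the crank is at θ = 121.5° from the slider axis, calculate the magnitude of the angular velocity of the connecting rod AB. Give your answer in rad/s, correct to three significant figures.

86.5

ω = 405.7 rad/s (converted from 3874 rpm).
The rod makes angle φ with the slider axis where L sinφ = r sinθ; differentiating, L cosφ·φ̇ = r ω cosθ.
L cosφ = √(L² − r² sin²θ) = 0.126 m.
|ω_rod| = r ω |cosθ| / √(L² − r² sin²θ) = 0.0514·405.7·0.52250/0.126 = 86.473 rad/s.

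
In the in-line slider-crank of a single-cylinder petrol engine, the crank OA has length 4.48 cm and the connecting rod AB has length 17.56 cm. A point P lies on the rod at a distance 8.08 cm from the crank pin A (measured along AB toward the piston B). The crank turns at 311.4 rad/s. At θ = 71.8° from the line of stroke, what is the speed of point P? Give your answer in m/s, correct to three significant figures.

14.0

ω = 311.4 rad/s.  Crank-pin speed |V_A| = rω = 13.951 m/s, perpendicular to OA.
Rod angle: sinφ = −(r/L) sinθ ⇒ φ = -14.026°; ω_rod = −rω cosθ/√(L²−r²sin²θ) = -25.576 rad/s.
V_P = V_A + ω_rod × AP, with AP = 0.0808 m along the rod.
Components: V_Px = −rω sinθ − a·ω_rod·sinφ = -13.754 m/s;  V_Py = rω cosθ + a·ω_rod·cosφ = +2.3523 m/s.
|V_P| = √(V_Px² + V_Py²) = 13.953 m/s.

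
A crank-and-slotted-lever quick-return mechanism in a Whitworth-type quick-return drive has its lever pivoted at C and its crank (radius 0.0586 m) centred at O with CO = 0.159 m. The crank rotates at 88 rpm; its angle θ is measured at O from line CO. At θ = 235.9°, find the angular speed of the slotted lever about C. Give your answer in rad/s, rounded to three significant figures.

0.903

ω = 9.215 rad/s (from 88 rpm).
Crank pin A relative to C: A = (d + r cosθ, r sinθ); lever angle φ = atan2(r sinθ, d + r cosθ).
Differentiating tanφ: φ̇ = rω(d cosθ + r)/(d² + r² + 2dr cosθ).
d² + r² + 2dr cosθ = |CA|² = 0.0182676 m²;  d cosθ + r = -0.030542 m.
|ω_lever| = |0.0586·9.215·-0.030542| / 0.0182676 = 0.90286 rad/s.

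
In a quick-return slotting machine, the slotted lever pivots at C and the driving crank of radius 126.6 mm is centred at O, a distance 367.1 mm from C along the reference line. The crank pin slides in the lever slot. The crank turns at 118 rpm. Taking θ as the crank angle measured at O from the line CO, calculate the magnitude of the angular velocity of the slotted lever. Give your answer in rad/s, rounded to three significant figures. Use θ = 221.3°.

2.88

ω = 12.36 rad/s (from 118 rpm).
Crank pin A relative to C: A = (d + r cosθ, r sinθ); lever angle φ = atan2(r sinθ, d + r cosθ).
Differentiating tanφ: φ̇ = rω(d cosθ + r)/(d² + r² + 2dr cosθ).
d² + r² + 2dr cosθ = |CA|² = 0.0809602 m²;  d cosθ + r = -0.14919 m.
|ω_lever| = |0.1266·12.36·-0.14919| / 0.0809602 = 2.8828 rad/s.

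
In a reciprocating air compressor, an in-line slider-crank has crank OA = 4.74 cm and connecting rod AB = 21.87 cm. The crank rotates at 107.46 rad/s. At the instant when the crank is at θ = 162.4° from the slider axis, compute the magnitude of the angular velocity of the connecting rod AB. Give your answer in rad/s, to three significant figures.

22.2

ω = 107.5 rad/s
The rod makes angle φ with the slider axis where L sinφ = r sinθ; differentiating, L cosφ·φ̇ = r ω cosθ.
L cosφ = √(L² − r² sin²θ) = 0.21823 m.
|ω_rod| = r ω |cosθ| / √(L² − r² sin²θ) = 0.0474·107.5·0.95319/0.21823 = 22.248 rad/s.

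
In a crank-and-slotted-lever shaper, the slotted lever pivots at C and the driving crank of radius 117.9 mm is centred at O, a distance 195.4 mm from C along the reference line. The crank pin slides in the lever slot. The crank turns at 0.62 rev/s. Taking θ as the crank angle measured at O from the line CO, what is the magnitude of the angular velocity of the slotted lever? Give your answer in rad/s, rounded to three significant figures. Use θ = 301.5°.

ω = 3.896 rad/s (from 0.62 rev/s).
Crank pin A relative to C: A = (d + r cosθ, r sinθ); lever angle φ = atan2(r sinθ, d + r cosθ).
Differentiating tanφ: φ̇ = rω(d cosθ + r)/(d² + r² + 2dr cosθ).
d² + r² + 2dr cosθ = |CA|² = 0.0761559 m²;  d cosθ + r = +0.22 m.
|ω_lever| = |0.1179·3.896·+0.22| / 0.0761559 = 1.3268 rad/s.

1.33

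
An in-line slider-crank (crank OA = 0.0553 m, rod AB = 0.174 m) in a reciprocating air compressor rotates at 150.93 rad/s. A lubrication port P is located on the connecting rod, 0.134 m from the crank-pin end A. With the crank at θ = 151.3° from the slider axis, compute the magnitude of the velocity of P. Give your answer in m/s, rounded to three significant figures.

3.56

ω = 150.9 rad/s.  Crank-pin speed |V_A| = rω = 8.3464 m/s, perpendicular to OA.
Rod angle: sinφ = −(r/L) sinθ ⇒ φ = -8.779°; ω_rod = −rω cosθ/√(L²−r²sin²θ) = +42.574 rad/s.
V_P = V_A + ω_rod × AP, with AP = 0.134 m along the rod.
Components: V_Px = −rω sinθ − a·ω_rod·sinφ = -3.1375 m/s;  V_Py = rω cosθ + a·ω_rod·cosφ = -1.683 m/s.
|V_P| = √(V_Px² + V_Py²) = 3.5604 m/s.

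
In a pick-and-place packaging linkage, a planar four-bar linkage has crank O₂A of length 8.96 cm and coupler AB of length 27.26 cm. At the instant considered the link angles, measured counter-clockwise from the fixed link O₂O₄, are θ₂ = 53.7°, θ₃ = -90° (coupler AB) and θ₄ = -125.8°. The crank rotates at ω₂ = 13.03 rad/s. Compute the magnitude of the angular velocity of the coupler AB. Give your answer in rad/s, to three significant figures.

0.0639

ω₂ = 13.03 rad/s
Differentiating the loop-closure r₂e^{iθ₂}+r₃e^{iθ₃}=r₁+r₄e^{iθ₄} gives r₂ω₂e^{iθ₂}+r₃ω₃e^{iθ₃}=r₄ω₄e^{iθ₄}.
Eliminating the other unknown: ω₃ = r₂ω₂ sin(θ₄−θ₂) / [r₃ sin(θ₃−θ₄)].
Numerator sine = -0.00873; denominator sine = +0.58496.
Result = 0.0896·13.03·(-0.00873) / (0.2726·(+0.58496)) = -0.063892 rad/s; magnitude 0.063892 rad/s.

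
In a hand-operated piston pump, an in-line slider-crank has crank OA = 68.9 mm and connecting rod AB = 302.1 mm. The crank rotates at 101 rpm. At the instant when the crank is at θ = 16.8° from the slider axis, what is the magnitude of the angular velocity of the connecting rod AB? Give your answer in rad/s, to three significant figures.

2.31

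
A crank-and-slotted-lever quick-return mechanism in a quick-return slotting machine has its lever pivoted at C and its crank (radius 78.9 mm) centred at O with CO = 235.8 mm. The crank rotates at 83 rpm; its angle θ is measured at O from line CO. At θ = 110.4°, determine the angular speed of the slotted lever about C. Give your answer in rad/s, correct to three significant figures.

0.0462

ω = 8.692 rad/s (from 83 rpm).
Crank pin A relative to C: A = (d + r cosθ, r sinθ); lever angle φ = atan2(r sinθ, d + r cosθ).
Differentiating tanφ: φ̇ = rω(d cosθ + r)/(d² + r² + 2dr cosθ).
d² + r² + 2dr cosθ = |CA|² = 0.0488567 m²;  d cosθ + r = -0.0032933 m.
|ω_lever| = |0.0789·8.692·-0.0032933| / 0.0488567 = 0.046226 rad/s.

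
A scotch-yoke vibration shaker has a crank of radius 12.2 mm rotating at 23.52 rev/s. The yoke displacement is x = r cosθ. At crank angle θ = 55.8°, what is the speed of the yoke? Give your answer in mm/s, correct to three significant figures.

1490

ω = 147.8 rad/s (from 23.52 rev/s).
x = r cosθ ⇒ ẋ = −rω sinθ.
|v| = rω|sinθ| = 0.0122·147.8·|sin 55.8°| = 1.4912 m/s = 1491.2 mm/s.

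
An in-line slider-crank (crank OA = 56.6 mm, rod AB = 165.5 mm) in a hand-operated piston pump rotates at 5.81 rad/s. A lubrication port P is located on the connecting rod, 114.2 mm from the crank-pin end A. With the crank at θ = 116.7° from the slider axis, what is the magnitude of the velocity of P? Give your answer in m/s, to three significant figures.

ω = 5.81 rad/s.  Crank-pin speed |V_A| = rω = 0.32885 m/s, perpendicular to OA.
Rod angle: sinφ = −(r/L) sinθ ⇒ φ = -17.790°; ω_rod = −rω cosθ/√(L²−r²sin²θ) = +0.93762 rad/s.
V_P = V_A + ω_rod × AP, with AP = 0.1142 m along the rod.
Components: V_Px = −rω sinθ − a·ω_rod·sinφ = -0.26107 m/s;  V_Py = rω cosθ + a·ω_rod·cosφ = -0.0458 m/s.
|V_P| = √(V_Px² + V_Py²) = 0.26505 m/s.

0.265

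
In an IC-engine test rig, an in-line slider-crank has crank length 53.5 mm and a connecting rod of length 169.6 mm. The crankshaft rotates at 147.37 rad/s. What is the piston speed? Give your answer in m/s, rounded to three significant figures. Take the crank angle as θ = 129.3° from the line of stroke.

4.84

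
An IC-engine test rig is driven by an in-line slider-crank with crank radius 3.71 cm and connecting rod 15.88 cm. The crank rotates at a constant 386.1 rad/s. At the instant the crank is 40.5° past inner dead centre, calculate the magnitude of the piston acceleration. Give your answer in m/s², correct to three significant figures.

4430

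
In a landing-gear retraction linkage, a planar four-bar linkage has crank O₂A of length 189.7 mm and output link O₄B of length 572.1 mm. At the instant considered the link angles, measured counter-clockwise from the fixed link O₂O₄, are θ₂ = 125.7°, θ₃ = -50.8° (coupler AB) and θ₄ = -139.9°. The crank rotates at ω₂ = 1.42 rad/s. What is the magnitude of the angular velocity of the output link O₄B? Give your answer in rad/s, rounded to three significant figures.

0.0287

ω₂ = 1.42 rad/s
Differentiating the loop-closure r₂e^{iθ₂}+r₃e^{iθ₃}=r₁+r₄e^{iθ₄} gives r₂ω₂e^{iθ₂}+r₃ω₃e^{iθ₃}=r₄ω₄e^{iθ₄}.
Eliminating the other unknown: ω₄ = r₂ω₂ sin(θ₂−θ₃) / [r₄ sin(θ₄−θ₃)].
Numerator sine = +0.06105; denominator sine = -0.99988.
Result = 0.1897·1.42·(+0.06105) / (0.5721·(-0.99988)) = -0.028748 rad/s; magnitude 0.028748 rad/s.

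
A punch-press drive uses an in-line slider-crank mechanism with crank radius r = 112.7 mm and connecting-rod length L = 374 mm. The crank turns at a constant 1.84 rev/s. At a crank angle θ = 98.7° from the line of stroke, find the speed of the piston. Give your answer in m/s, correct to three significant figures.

ω = 2π·1.84 = 11.56 rad/s
For an in-line slider-crank, x = r cosθ + √(L² − r² sin²θ), so v = −rω sinθ·[1 + r cosθ/√(L² − r² sin²θ)].
With r = 0.1127 m, L = 0.374 m, θ = 98.7°: √(L² − r² sin²θ) = 0.35702 m.
v = −0.1127·11.56·0.98849·[1 + 0.1127·-0.15126/0.35702] = -1.2264 m/s.
|v| = 1.2264 m/s.

1.23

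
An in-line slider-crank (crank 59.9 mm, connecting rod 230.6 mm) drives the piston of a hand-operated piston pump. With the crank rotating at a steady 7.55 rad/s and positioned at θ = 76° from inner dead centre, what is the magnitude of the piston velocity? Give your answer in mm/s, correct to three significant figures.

467

ω = 7.55 rad/s
For an in-line slider-crank, x = r cosθ + √(L² − r² sin²θ), so v = −rω sinθ·[1 + r cosθ/√(L² − r² sin²θ)].
With r = 0.0599 m, L = 0.2306 m, θ = 76°: √(L² − r² sin²θ) = 0.22316 m.
v = −0.0599·7.55·0.97030·[1 + 0.0599·0.24192/0.22316] = -0.46731 m/s.
|v| = 0.46731 m/s = 467.31 mm/s.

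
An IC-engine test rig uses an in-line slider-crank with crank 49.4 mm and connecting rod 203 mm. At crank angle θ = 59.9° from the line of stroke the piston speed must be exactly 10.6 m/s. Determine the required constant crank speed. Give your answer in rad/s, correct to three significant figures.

220

For an in-line slider-crank, |v_piston| = rω|sinθ|·[1 + r cosθ/√(L² − r² sin²θ)].
With r = 0.0494 m, L = 0.203 m, θ = 59.9°: the bracketed kinematic factor |dx/dθ| = 0.048074 m.
ω = v/|dx/dθ| = 10.6/0.048074 = 220.49 rad/s.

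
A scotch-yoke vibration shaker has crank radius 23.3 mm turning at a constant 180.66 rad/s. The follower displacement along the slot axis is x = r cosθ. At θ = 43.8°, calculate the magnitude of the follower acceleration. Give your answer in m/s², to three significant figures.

ω = 180.7 rad/s
x = r cosθ ⇒ ẍ = −rω² cosθ (ω constant).
|a| = rω²|cosθ| = 0.0233·(180.7)²·|cos 43.8°| = 548.87 m/s².

549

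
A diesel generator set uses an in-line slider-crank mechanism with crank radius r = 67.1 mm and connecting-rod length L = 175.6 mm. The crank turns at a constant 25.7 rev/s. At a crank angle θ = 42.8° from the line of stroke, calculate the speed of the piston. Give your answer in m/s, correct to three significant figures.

ω = 2π·25.7 = 161.5 rad/s
For an in-line slider-crank, x = r cosθ + √(L² − r² sin²θ), so v = −rω sinθ·[1 + r cosθ/√(L² − r² sin²θ)].
With r = 0.0671 m, L = 0.1756 m, θ = 42.8°: √(L² − r² sin²θ) = 0.16958 m.
v = −0.0671·161.5·0.67944·[1 + 0.0671·0.73373/0.16958] = -9.4992 m/s.
|v| = 9.4992 m/s.

9.50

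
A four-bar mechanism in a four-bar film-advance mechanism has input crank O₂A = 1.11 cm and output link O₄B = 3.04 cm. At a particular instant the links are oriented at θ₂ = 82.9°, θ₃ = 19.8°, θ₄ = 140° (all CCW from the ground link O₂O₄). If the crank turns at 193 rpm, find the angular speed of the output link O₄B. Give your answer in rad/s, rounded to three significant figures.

ω₂ = 20.21 rad/s (from 193 rpm).
Differentiating the loop-closure r₂e^{iθ₂}+r₃e^{iθ₃}=r₁+r₄e^{iθ₄} gives r₂ω₂e^{iθ₂}+r₃ω₃e^{iθ₃}=r₄ω₄e^{iθ₄}.
Eliminating the other unknown: ω₄ = r₂ω₂ sin(θ₂−θ₃) / [r₄ sin(θ₄−θ₃)].
Numerator sine = +0.89180; denominator sine = +0.86427.
Result = 0.0111·20.21·(+0.89180) / (0.0304·(+0.86427)) = +7.6146 rad/s; magnitude 7.6146 rad/s.

7.61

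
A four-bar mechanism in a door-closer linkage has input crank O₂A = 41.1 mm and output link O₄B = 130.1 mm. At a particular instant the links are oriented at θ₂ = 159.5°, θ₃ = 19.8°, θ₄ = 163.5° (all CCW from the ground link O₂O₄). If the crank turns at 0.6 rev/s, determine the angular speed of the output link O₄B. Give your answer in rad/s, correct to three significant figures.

1.30

ω₂ = 3.77 rad/s (from 0.6 rev/s).
Differentiating the loop-closure r₂e^{iθ₂}+r₃e^{iθ₃}=r₁+r₄e^{iθ₄} gives r₂ω₂e^{iθ₂}+r₃ω₃e^{iθ₃}=r₄ω₄e^{iθ₄}.
Eliminating the other unknown: ω₄ = r₂ω₂ sin(θ₂−θ₃) / [r₄ sin(θ₄−θ₃)].
Numerator sine = +0.64679; denominator sine = +0.59201.
Result = 0.0411·3.77·(+0.64679) / (0.1301·(+0.59201)) = +1.3012 rad/s; magnitude 1.3012 rad/s.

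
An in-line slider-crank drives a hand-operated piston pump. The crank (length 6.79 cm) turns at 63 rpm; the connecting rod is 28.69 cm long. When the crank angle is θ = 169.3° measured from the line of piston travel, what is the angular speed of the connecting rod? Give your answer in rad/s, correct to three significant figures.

ω = 6.597 rad/s (converted from 63 rpm).
The rod makes angle φ with the slider axis where L sinφ = r sinθ; differentiating, L cosφ·φ̇ = r ω cosθ.
L cosφ = √(L² − r² sin²θ) = 0.28662 m.
|ω_rod| = r ω |cosθ| / √(L² − r² sin²θ) = 0.0679·6.597·0.98261/0.28662 = 1.5357 rad/s.

1.54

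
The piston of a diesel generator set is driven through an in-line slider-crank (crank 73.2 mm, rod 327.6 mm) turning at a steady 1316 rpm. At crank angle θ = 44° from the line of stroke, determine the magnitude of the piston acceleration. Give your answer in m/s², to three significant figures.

1020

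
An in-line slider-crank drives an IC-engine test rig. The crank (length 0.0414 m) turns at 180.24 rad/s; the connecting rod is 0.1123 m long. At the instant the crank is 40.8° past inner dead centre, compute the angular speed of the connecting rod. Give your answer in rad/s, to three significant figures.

51.8

ω = 180.2 rad/s
The rod makes angle φ with the slider axis where L sinφ = r sinθ; differentiating, L cosφ·φ̇ = r ω cosθ.
L cosφ = √(L² − r² sin²θ) = 0.10899 m.
|ω_rod| = r ω |cosθ| / √(L² − r² sin²θ) = 0.0414·180.2·0.75700/0.10899 = 51.826 rad/s.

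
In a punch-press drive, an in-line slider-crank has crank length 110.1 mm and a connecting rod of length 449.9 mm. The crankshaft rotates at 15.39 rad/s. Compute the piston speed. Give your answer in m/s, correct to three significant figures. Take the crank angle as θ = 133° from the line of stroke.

ω = 15.39 rad/s
For an in-line slider-crank, x = r cosθ + √(L² − r² sin²θ), so v = −rω sinθ·[1 + r cosθ/√(L² − r² sin²θ)].
With r = 0.1101 m, L = 0.4499 m, θ = 133°: √(L² − r² sin²θ) = 0.44264 m.
v = −0.1101·15.39·0.73135·[1 + 0.1101·-0.68200/0.44264] = -1.029 m/s.
|v| = 1.029 m/s.

1.03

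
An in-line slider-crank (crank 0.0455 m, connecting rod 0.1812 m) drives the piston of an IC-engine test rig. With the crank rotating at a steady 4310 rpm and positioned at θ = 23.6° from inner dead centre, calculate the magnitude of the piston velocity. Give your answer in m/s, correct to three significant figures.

10.1

ω = 2π·4310/60 = 451.3 rad/s
For an in-line slider-crank, x = r cosθ + √(L² − r² sin²θ), so v = −rω sinθ·[1 + r cosθ/√(L² − r² sin²θ)].
With r = 0.0455 m, L = 0.1812 m, θ = 23.6°: √(L² − r² sin²θ) = 0.18028 m.
v = −0.0455·451.3·0.40035·[1 + 0.0455·0.91636/0.18028] = -10.123 m/s.
|v| = 10.123 m/s.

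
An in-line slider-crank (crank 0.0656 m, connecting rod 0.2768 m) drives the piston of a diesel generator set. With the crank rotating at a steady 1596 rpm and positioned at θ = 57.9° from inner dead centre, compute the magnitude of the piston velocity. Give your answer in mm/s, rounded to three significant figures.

10500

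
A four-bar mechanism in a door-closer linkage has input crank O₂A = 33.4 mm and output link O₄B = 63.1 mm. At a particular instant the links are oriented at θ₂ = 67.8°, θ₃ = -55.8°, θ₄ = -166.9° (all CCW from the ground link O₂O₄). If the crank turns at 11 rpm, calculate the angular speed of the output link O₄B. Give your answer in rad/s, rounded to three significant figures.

ω₂ = 1.152 rad/s (from 11 rpm).
Differentiating the loop-closure r₂e^{iθ₂}+r₃e^{iθ₃}=r₁+r₄e^{iθ₄} gives r₂ω₂e^{iθ₂}+r₃ω₃e^{iθ₃}=r₄ω₄e^{iθ₄}.
Eliminating the other unknown: ω₄ = r₂ω₂ sin(θ₂−θ₃) / [r₄ sin(θ₄−θ₃)].
Numerator sine = +0.83292; denominator sine = -0.93295.
Result = 0.0334·1.152·(+0.83292) / (0.0631·(-0.93295)) = -0.54436 rad/s; magnitude 0.54436 rad/s.

0.544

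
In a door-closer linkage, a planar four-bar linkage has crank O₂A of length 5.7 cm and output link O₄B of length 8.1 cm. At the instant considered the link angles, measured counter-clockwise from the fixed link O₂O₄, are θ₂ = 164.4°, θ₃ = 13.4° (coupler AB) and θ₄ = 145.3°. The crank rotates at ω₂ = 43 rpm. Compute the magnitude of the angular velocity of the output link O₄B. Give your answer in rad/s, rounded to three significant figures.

2.06

ω₂ = 4.503 rad/s (from 43 rpm).
Differentiating the loop-closure r₂e^{iθ₂}+r₃e^{iθ₃}=r₁+r₄e^{iθ₄} gives r₂ω₂e^{iθ₂}+r₃ω₃e^{iθ₃}=r₄ω₄e^{iθ₄}.
Eliminating the other unknown: ω₄ = r₂ω₂ sin(θ₂−θ₃) / [r₄ sin(θ₄−θ₃)].
Numerator sine = +0.48481; denominator sine = +0.74431.
Result = 0.057·4.503·(+0.48481) / (0.081·(+0.74431)) = +2.064 rad/s; magnitude 2.064 rad/s.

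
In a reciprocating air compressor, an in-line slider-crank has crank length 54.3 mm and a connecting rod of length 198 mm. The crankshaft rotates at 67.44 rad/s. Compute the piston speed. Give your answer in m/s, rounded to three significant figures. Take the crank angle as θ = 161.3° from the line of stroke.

ω = 67.44 rad/s
For an in-line slider-crank, x = r cosθ + √(L² − r² sin²θ), so v = −rω sinθ·[1 + r cosθ/√(L² − r² sin²θ)].
With r = 0.0543 m, L = 0.198 m, θ = 161.3°: √(L² − r² sin²θ) = 0.19723 m.
v = −0.0543·67.44·0.32061·[1 + 0.0543·-0.94721/0.19723] = -0.86791 m/s.
|v| = 0.86791 m/s.

0.868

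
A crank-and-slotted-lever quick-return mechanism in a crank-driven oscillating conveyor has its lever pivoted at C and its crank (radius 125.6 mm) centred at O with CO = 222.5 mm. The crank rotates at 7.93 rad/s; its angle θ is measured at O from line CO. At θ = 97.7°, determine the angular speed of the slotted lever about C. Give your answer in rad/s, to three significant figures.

1.65

ω = 7.93 rad/s
Crank pin A relative to C: A = (d + r cosθ, r sinθ); lever angle φ = atan2(r sinθ, d + r cosθ).
Differentiating tanφ: φ̇ = rω(d cosθ + r)/(d² + r² + 2dr cosθ).
d² + r² + 2dr cosθ = |CA|² = 0.0577929 m²;  d cosθ + r = +0.095788 m.
|ω_lever| = |0.1256·7.93·+0.095788| / 0.0577929 = 1.6508 rad/s.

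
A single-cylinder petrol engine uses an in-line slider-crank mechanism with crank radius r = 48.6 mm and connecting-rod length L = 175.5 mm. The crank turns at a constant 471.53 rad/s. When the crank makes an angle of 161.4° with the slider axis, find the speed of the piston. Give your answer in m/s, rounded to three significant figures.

ω = 471.5 rad/s
For an in-line slider-crank, x = r cosθ + √(L² − r² sin²θ), so v = −rω sinθ·[1 + r cosθ/√(L² − r² sin²θ)].
With r = 0.0486 m, L = 0.1755 m, θ = 161.4°: √(L² − r² sin²θ) = 0.17481 m.
v = −0.0486·471.5·0.31896·[1 + 0.0486·-0.94777/0.17481] = -5.3834 m/s.
|v| = 5.3834 m/s.

5.38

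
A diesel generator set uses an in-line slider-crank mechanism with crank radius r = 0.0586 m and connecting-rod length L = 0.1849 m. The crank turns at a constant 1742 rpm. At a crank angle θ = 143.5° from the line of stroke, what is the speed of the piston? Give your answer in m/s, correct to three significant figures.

ω = 2π·1742/60 = 182.4 rad/s
For an in-line slider-crank, x = r cosθ + √(L² − r² sin²θ), so v = −rω sinθ·[1 + r cosθ/√(L² − r² sin²θ)].
With r = 0.0586 m, L = 0.1849 m, θ = 143.5°: √(L² − r² sin²θ) = 0.18158 m.
v = −0.0586·182.4·0.59482·[1 + 0.0586·-0.80386/0.18158] = -4.7091 m/s.
|v| = 4.7091 m/s.

4.71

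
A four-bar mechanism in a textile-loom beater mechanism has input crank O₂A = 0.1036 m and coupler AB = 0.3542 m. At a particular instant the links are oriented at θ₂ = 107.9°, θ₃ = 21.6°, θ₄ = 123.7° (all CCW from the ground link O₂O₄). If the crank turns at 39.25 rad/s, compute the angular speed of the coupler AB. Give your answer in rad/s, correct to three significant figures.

3.20

ω₂ = 39.25 rad/s
Differentiating the loop-closure r₂e^{iθ₂}+r₃e^{iθ₃}=r₁+r₄e^{iθ₄} gives r₂ω₂e^{iθ₂}+r₃ω₃e^{iθ₃}=r₄ω₄e^{iθ₄}.
Eliminating the other unknown: ω₃ = r₂ω₂ sin(θ₄−θ₂) / [r₃ sin(θ₃−θ₄)].
Numerator sine = +0.27228; denominator sine = -0.97778.
Result = 0.1036·39.25·(+0.27228) / (0.3542·(-0.97778)) = -3.1969 rad/s; magnitude 3.1969 rad/s.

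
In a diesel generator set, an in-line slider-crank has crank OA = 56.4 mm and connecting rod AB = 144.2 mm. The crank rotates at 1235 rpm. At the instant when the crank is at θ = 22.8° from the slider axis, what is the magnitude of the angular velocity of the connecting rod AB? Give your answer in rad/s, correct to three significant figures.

47.2

ω = 129.3 rad/s (converted from 1235 rpm).
The rod makes angle φ with the slider axis where L sinφ = r sinθ; differentiating, L cosφ·φ̇ = r ω cosθ.
L cosφ = √(L² − r² sin²θ) = 0.14253 m.
|ω_rod| = r ω |cosθ| / √(L² − r² sin²θ) = 0.0564·129.3·0.92186/0.14253 = 47.176 rad/s.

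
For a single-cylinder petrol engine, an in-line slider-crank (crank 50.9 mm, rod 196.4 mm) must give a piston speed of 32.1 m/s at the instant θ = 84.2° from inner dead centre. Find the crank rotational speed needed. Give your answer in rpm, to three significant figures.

For an in-line slider-crank, |v_piston| = rω|sinθ|·[1 + r cosθ/√(L² − r² sin²θ)].
With r = 0.0509 m, L = 0.1964 m, θ = 84.2°: the bracketed kinematic factor |dx/dθ| = 0.052012 m.
ω = v/|dx/dθ| = 32.1/0.052012 = 617.16 rad/s.
N = 60ω/(2π) = 5893.5 rpm.

5890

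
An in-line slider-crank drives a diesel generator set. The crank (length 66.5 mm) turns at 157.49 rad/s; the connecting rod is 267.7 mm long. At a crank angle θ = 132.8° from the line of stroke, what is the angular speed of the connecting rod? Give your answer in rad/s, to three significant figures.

27.0

ω = 157.5 rad/s
The rod makes angle φ with the slider axis where L sinφ = r sinθ; differentiating, L cosφ·φ̇ = r ω cosθ.
L cosφ = √(L² − r² sin²θ) = 0.26322 m.
|ω_rod| = r ω |cosθ| / √(L² − r² sin²θ) = 0.0665·157.5·0.67944/0.26322 = 27.034 rad/s.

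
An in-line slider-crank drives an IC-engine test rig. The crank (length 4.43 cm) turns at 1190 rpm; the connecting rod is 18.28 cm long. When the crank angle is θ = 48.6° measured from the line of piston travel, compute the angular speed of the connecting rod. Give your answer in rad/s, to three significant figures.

20.3

ω = 124.6 rad/s (converted from 1190 rpm).
The rod makes angle φ with the slider axis where L sinφ = r sinθ; differentiating, L cosφ·φ̇ = r ω cosθ.
L cosφ = √(L² − r² sin²θ) = 0.17975 m.
|ω_rod| = r ω |cosθ| / √(L² − r² sin²θ) = 0.0443·124.6·0.66131/0.17975 = 20.31 rad/s.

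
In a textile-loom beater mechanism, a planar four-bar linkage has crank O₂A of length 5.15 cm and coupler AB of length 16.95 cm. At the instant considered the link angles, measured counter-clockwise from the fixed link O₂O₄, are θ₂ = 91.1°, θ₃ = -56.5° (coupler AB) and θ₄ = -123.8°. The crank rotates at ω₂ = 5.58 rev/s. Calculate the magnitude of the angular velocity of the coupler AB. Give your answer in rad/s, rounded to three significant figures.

6.61

ω₂ = 35.06 rad/s (from 5.58 rev/s).
Differentiating the loop-closure r₂e^{iθ₂}+r₃e^{iθ₃}=r₁+r₄e^{iθ₄} gives r₂ω₂e^{iθ₂}+r₃ω₃e^{iθ₃}=r₄ω₄e^{iθ₄}.
Eliminating the other unknown: ω₃ = r₂ω₂ sin(θ₄−θ₂) / [r₃ sin(θ₃−θ₄)].
Numerator sine = +0.57215; denominator sine = +0.92254.
Result = 0.0515·35.06·(+0.57215) / (0.1695·(+0.92254)) = +6.6065 rad/s; magnitude 6.6065 rad/s.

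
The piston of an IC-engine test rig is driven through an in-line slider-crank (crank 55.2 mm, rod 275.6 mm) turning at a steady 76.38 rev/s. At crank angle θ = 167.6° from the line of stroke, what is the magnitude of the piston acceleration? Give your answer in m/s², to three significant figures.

10100

ω = 2π·76.4 = 479.9 rad/s
x(θ) = r cosθ + √(L² − r² sin²θ); with ω constant, a = ω²·d²x/dθ².
d²x/dθ² = −r cosθ − r²(cos2θ)/√u − r⁴ sin²2θ/(4u^{3/2}),  u = L² − r² sin²θ = 0.0758149 m².
Substituting r = 0.0552 m, L = 0.2756 m, θ = 167.6°: d²x/dθ² = +0.043847 m.
a = ω²·d²x/dθ² = (479.9)²·(+0.043847) = +10099 m/s²;  |a| = 10099 m/s².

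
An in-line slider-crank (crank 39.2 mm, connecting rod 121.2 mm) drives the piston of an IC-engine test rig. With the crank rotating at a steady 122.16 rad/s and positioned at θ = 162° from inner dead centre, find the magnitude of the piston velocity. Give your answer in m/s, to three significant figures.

1.02

ω = 122.2 rad/s
For an in-line slider-crank, x = r cosθ + √(L² − r² sin²θ), so v = −rω sinθ·[1 + r cosθ/√(L² − r² sin²θ)].
With r = 0.0392 m, L = 0.1212 m, θ = 162°: √(L² − r² sin²θ) = 0.12059 m.
v = −0.0392·122.2·0.30902·[1 + 0.0392·-0.95106/0.12059] = -1.0223 m/s.
|v| = 1.0223 m/s.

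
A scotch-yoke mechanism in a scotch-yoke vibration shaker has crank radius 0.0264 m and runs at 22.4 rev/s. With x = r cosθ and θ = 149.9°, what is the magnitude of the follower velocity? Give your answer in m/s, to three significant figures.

ω = 140.7 rad/s (from 22.4 rev/s).
x = r cosθ ⇒ ẋ = −rω sinθ.
|v| = rω|sinθ| = 0.0264·140.7·|sin 149.9°| = 1.8634 m/s.

1.86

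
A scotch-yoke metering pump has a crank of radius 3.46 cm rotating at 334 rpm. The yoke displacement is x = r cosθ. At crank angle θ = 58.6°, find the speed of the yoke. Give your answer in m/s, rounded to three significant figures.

ω = 34.98 rad/s (from 334 rpm).
x = r cosθ ⇒ ẋ = −rω sinθ.
|v| = rω|sinθ| = 0.0346·34.98·|sin 58.6°| = 1.033 m/s.

1.03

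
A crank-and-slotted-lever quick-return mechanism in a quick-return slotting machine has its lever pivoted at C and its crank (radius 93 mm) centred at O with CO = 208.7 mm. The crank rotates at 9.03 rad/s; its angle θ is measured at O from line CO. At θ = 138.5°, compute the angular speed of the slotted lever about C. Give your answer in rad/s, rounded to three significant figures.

ω = 9.03 rad/s
Crank pin A relative to C: A = (d + r cosθ, r sinθ); lever angle φ = atan2(r sinθ, d + r cosθ).
Differentiating tanφ: φ̇ = rω(d cosθ + r)/(d² + r² + 2dr cosθ).
d² + r² + 2dr cosθ = |CA|² = 0.0231316 m²;  d cosθ + r = -0.063307 m.
|ω_lever| = |0.093·9.03·-0.063307| / 0.0231316 = 2.2984 rad/s.

2.30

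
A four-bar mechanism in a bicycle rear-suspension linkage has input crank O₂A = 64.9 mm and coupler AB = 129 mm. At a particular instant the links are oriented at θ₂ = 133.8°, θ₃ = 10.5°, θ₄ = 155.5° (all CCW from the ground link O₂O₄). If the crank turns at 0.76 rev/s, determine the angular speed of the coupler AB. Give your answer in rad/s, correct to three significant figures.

1.55

ω₂ = 4.775 rad/s (from 0.76 rev/s).
Differentiating the loop-closure r₂e^{iθ₂}+r₃e^{iθ₃}=r₁+r₄e^{iθ₄} gives r₂ω₂e^{iθ₂}+r₃ω₃e^{iθ₃}=r₄ω₄e^{iθ₄}.
Eliminating the other unknown: ω₃ = r₂ω₂ sin(θ₄−θ₂) / [r₃ sin(θ₃−θ₄)].
Numerator sine = +0.36975; denominator sine = -0.57358.
Result = 0.0649·4.775·(+0.36975) / (0.129·(-0.57358)) = -1.5487 rad/s; magnitude 1.5487 rad/s.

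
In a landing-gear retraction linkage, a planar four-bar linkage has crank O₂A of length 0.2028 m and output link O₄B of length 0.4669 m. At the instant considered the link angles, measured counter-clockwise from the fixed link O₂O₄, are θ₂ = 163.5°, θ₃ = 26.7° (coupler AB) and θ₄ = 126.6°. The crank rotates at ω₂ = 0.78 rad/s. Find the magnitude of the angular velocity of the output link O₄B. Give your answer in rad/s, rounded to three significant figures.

0.235

ω₂ = 0.78 rad/s
Differentiating the loop-closure r₂e^{iθ₂}+r₃e^{iθ₃}=r₁+r₄e^{iθ₄} gives r₂ω₂e^{iθ₂}+r₃ω₃e^{iθ₃}=r₄ω₄e^{iθ₄}.
Eliminating the other unknown: ω₄ = r₂ω₂ sin(θ₂−θ₃) / [r₄ sin(θ₄−θ₃)].
Numerator sine = +0.68455; denominator sine = +0.98511.
Result = 0.2028·0.78·(+0.68455) / (0.4669·(+0.98511)) = +0.23543 rad/s; magnitude 0.23543 rad/s.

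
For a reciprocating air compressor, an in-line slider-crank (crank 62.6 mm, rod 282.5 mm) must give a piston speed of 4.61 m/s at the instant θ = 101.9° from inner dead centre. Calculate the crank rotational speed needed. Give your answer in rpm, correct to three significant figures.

754

For an in-line slider-crank, |v_piston| = rω|sinθ|·[1 + r cosθ/√(L² − r² sin²θ)].
With r = 0.0626 m, L = 0.2825 m, θ = 101.9°: the bracketed kinematic factor |dx/dθ| = 0.058388 m.
ω = v/|dx/dθ| = 4.61/0.058388 = 78.955 rad/s.
N = 60ω/(2π) = 753.97 rpm.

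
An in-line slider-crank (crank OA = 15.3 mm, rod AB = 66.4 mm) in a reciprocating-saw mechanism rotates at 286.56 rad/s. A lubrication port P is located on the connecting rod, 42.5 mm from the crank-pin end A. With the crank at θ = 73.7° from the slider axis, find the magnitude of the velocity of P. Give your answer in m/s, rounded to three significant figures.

4.41

ω = 286.6 rad/s.  Crank-pin speed |V_A| = rω = 4.3844 m/s, perpendicular to OA.
Rod angle: sinφ = −(r/L) sinθ ⇒ φ = -12.777°; ω_rod = −rω cosθ/√(L²−r²sin²θ) = -19.003 rad/s.
V_P = V_A + ω_rod × AP, with AP = 0.0425 m along the rod.
Components: V_Px = −rω sinθ − a·ω_rod·sinφ = -4.3868 m/s;  V_Py = rω cosθ + a·ω_rod·cosφ = +0.44292 m/s.
|V_P| = √(V_Px² + V_Py²) = 4.4091 m/s.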